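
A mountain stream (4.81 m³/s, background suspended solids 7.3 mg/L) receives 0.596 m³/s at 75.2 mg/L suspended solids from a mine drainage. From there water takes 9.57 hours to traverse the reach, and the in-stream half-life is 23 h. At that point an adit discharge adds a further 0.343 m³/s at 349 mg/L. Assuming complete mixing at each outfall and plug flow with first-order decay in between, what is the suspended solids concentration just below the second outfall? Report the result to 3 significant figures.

Mass balance: C = (4.810·7.300 + 0.5960·75.20) / 5.406 = 79.93/5.406 = 14.79 mg/L; combined flow 5.406 m³/s.
Half-life 23 h → k = ln 2 / 23 = 0.03014 h⁻¹ = 0.7233 d⁻¹.
First-order decay: C = 14.79·exp(−k·t) = 14.79·0.7495 = 11.08 mg/L.
At the second outfall, C = (5.406·11.08 + 0.3430·349.0) / (5.406 + 0.3430) = 31.24 mg/L.

31.2 mg/L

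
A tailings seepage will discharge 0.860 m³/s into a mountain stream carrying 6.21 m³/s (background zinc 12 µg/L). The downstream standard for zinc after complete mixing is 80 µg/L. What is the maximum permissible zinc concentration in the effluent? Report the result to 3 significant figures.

571 µg/L

At the limit, (Qr·Cr + Qe·Cₑ)/(Qr + Qe) = 80:
Cₑ = (7.070·80 − 6.210·12.00) / 0.8600 = 571.0 µg/L.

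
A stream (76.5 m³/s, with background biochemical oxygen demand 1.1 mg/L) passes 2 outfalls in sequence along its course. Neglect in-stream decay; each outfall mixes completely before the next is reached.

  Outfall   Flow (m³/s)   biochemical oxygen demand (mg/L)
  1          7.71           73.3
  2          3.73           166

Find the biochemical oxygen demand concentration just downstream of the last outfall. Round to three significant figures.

Below outfall 1: Q → 84.21 m³/s, C = (76.50·1.100 + 7.710·73.30)/84.21 = 7.710 mg/L.
Below outfall 2: Q → 87.94 m³/s, C = (84.21·7.710 + 3.730·166.0)/87.94 = 14.42 mg/L.

14.4 mg/L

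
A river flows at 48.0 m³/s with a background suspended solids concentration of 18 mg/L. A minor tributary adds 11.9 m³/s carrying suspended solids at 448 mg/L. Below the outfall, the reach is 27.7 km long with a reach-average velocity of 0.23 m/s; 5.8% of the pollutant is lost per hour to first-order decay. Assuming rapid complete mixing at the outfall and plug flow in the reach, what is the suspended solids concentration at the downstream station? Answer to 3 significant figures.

14.0 mg/L

Mass balance: C = (48.00·18.00 + 11.90·448.0) / 59.90 = 6195/59.90 = 103.4 mg/L.
Travel time t = 27.7·1000 / 0.23 = 120400 s = 33.45 h.
5.8%/h lost → k = −ln(1 − 0.058) = 0.05975 h⁻¹.
Decay over the reach: 103.4·exp(−kt) = 103.4·0.1355 = 14.01 mg/L.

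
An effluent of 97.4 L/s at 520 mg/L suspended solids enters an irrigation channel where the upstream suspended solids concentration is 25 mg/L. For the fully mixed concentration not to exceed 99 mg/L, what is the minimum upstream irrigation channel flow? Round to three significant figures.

Set C_mix = 99: (Q·25.00 + 97.40·520.0) / (Q + 97.40) = 99
→ Q = 97.40·(520.0 − 99)/(99 − 25.00) = 554.1 L/s.

554 L/s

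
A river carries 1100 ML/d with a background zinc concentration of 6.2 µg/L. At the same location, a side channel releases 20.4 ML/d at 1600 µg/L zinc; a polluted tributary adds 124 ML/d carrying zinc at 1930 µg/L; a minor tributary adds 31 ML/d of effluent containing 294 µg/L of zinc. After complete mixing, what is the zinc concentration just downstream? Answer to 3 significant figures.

226 µg/L

Mass balance: C = (1100·6.200 + 20.40·1600 + 124.0·1930 + 31.00·294.0) / 1275 = 287900/1275 = 225.7 µg/L.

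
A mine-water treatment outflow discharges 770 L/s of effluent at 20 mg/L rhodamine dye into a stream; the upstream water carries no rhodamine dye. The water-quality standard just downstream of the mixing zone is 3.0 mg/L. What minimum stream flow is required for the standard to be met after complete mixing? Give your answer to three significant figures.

4360 L/s

Set C_mix = 3.0: (Q·0 + 770.0·20.00) / (Q + 770.0) = 3.0
→ Q = 770.0·(20.00 − 3.0)/(3.0 − 0) = 4363 L/s.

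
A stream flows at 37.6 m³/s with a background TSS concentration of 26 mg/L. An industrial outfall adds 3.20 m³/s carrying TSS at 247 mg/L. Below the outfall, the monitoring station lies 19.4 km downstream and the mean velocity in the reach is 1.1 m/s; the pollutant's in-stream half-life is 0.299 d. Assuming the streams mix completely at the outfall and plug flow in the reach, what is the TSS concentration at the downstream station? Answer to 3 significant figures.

Mass balance: C = (37.60·26.00 + 3.200·247.0) / 40.80 = 1768/40.80 = 43.33 mg/L.
Travel time t = 19.4·1000 / 1.1 = 17640 s = 4.899 h.
Half-life 0.299 d → k = ln 2 / 0.299 = 2.318 d⁻¹.
After decay, C = 43.33 × e^(−kt) = 43.33 × 0.6230 = 27.00 mg/L.

27.0 mg/L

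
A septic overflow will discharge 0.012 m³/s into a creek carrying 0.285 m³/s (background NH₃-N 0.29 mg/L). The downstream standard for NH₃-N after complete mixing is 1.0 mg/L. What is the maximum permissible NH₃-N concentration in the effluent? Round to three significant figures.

17.9 mg/L

At the limit, (Qr·Cr + Qe·Cₑ)/(Qr + Qe) = 1.0:
Cₑ = (0.2970·1.0 − 0.2850·0.2900) / 0.01200 = 17.86 mg/L.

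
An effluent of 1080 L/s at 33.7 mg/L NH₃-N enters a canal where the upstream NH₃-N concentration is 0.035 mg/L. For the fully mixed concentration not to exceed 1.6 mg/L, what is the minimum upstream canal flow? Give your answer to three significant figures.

Set C_mix = 1.6: (Q·0.03500 + 1080·33.70) / (Q + 1080) = 1.6
→ Q = 1080·(33.70 − 1.6)/(1.6 − 0.03500) = 22150 L/s.

22200 L/s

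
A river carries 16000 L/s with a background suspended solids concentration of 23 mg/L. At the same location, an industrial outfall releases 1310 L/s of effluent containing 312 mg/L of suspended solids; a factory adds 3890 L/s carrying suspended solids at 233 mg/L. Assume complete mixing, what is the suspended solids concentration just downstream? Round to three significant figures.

79.4 mg/L

Mass balance: C = (16000·23.00 + 1310·312.0 + 3890·233.0) / 21200 = 1683000/21200 = 79.39 mg/L.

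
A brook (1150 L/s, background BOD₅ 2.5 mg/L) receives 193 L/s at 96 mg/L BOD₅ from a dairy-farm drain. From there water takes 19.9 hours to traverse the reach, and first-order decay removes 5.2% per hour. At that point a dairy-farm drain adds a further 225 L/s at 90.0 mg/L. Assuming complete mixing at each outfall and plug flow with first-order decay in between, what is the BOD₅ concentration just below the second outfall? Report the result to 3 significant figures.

Mixed concentration C = ΣQC/ΣQ = (1150·2.500 + 193.0·96.00) / 1343 = 21400/1343 = 15.94 mg/L; combined flow 1343 L/s.
5.2%/h lost → k = −ln(1 − 0.052) = 0.05340 h⁻¹.
After decay, C = 15.94 × e^(−kt) = 15.94 × 0.3455 = 5.507 mg/L.
Second outfall: C = (1343·5.507 + 225.0·90.00)/1568 = 17.63 mg/L.

17.6 mg/L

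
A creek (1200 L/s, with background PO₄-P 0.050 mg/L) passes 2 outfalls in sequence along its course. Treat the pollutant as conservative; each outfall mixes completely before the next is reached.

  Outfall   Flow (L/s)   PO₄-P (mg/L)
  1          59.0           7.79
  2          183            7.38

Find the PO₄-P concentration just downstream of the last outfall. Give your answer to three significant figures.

Outfall 1: combined Q = 1259 L/s; C = (1200·0.05000 + 59.00·7.790)/1259 = 0.4127 mg/L.
Outfall 2: combined Q = 1442 L/s; C = (1259·0.4127 + 183.0·7.380)/1442 = 1.297 mg/L.

1.30 mg/L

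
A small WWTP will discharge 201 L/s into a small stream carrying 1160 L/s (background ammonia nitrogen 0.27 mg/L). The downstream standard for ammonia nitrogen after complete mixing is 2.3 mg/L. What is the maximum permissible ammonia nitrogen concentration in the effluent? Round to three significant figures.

14.0 mg/L

At the limit, (Qr·Cr + Qe·Cₑ)/(Qr + Qe) = 2.3:
Cₑ = (1361·2.3 − 1160·0.2700) / 201.0 = 14.02 mg/L.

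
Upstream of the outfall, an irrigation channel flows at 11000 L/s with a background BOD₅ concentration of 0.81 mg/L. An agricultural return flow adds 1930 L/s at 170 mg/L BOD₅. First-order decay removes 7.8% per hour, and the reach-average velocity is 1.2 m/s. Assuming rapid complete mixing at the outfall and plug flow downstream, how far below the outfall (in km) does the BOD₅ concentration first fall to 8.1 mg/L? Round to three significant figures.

After mixing, C = (11000·0.8100 + 1930·170.0) / 12930 = 337000/12930 = 26.06 mg/L.
7.8%/h lost → k = −ln(1 − 0.078) = 0.08121 h⁻¹.
Set 26.06·exp(−k·t) = 8.1 → t = ln(26.06/8.1)/k = 51810 s = 14.39 h.
Distance = v·t = 1.2·51810 = 62170 m = 62.17 km.

62.2 km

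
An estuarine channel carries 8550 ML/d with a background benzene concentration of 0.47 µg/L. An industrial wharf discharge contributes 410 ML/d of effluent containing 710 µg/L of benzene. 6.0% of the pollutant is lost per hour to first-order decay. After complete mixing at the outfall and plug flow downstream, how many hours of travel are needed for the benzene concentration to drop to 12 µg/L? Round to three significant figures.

After mixing, C = (8550·0.4700 + 410.0·710.0) / 8960 = 295100/8960 = 32.94 µg/L.
6.0%/h lost → k = −ln(1 − 0.06) = 0.06188 h⁻¹.
32.94·exp(−k·t) = 12 → t = ln(32.94/12)/k = 58750 s = 16.32 h.

16.3 h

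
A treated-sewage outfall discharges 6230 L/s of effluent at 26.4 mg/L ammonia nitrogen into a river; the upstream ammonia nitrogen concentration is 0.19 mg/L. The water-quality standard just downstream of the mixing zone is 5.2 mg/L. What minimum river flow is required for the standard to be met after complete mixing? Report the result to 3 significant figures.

26400 L/s

Set C_mix = 5.2: (Q·0.1900 + 6230·26.40) / (Q + 6230) = 5.2
→ Q = 6230·(26.40 − 5.2)/(5.2 − 0.1900) = 26360 L/s.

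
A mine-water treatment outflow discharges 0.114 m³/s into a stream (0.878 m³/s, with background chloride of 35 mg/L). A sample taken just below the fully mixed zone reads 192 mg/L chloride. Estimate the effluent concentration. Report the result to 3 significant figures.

Mass balance: 0.8780·35.00 + 0.1140·Cₑ = 0.9920·192.0
→ Cₑ = (0.9920·192.0 − 0.8780·35.00) / 0.1140 = 1401 mg/L.

1400 mg/L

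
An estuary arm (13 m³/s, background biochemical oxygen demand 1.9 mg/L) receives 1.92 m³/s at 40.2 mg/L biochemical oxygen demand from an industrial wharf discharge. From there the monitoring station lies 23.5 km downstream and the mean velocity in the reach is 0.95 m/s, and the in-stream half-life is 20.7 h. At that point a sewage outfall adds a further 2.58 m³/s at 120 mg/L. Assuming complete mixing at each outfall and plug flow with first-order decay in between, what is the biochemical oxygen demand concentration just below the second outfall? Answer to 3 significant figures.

Mixed concentration C = ΣQC/ΣQ = (13.00·1.900 + 1.920·40.20) / 14.92 = 101.9/14.92 = 6.829 mg/L; combined flow 14.92 m³/s.
Travel time t = 23.5·1000 / 0.95 = 24740 s = 6.871 h.
Half-life 20.7 h → k = ln 2 / 20.7 = 0.03349 h⁻¹ = 0.8036 d⁻¹.
First-order decay: C = 6.829·exp(−k·t) = 6.829·0.7945 = 5.425 mg/L.
Second outfall: C = (14.92·5.425 + 2.580·120.0)/17.50 = 22.32 mg/L.

22.3 mg/L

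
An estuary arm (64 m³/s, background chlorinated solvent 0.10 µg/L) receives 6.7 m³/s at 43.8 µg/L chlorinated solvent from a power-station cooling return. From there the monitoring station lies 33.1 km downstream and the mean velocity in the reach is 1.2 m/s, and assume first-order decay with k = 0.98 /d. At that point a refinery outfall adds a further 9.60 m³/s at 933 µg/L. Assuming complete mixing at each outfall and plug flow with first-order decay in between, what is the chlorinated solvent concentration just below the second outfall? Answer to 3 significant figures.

114 µg/L

After mixing, C = (64.00·0.1000 + 6.700·43.80) / 70.70 = 299.9/70.70 = 4.241 µg/L; combined flow 70.70 m³/s.
Travel time t = 33.1·1000 / 1.2 = 27580 s = 7.662 h.
After decay, C = 4.241 × e^(−kt) = 4.241 × 0.7313 = 3.102 µg/L.
Second outfall: C = (70.70·3.102 + 9.600·933.0)/80.30 = 114.3 µg/L.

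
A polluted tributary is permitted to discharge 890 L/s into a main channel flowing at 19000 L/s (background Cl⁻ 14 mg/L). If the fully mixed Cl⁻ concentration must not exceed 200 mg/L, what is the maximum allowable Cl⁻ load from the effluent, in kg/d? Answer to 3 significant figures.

Mass balance at the limit: 19000·14.00 + 890.0·Cₑ = 19890·200 → Cₑ = 4171 mg/L.
890.0 L/s = 0.8900 m³/s. Load = 0.8900 m³/s × 4171 g/m³ × 86 400 s/d = 320700 kg/d.

321000 kg/d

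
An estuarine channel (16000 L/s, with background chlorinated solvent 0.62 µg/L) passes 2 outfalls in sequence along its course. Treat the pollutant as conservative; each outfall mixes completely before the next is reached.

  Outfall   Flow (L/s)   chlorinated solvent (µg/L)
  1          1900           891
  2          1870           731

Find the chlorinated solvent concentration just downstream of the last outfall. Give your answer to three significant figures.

155 µg/L

Below outfall 1: Q → 17900 L/s, C = (16000·0.6200 + 1900·891.0)/17900 = 95.13 µg/L.
Below outfall 2: Q → 19770 L/s, C = (17900·95.13 + 1870·731.0)/19770 = 155.3 µg/L.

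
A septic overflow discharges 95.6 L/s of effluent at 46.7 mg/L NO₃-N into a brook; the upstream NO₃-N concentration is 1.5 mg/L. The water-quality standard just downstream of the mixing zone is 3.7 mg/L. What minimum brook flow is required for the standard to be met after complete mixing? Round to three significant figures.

Set C_mix = 3.7: (Q·1.500 + 95.60·46.70) / (Q + 95.60) = 3.7
→ Q = 95.60·(46.70 − 3.7)/(3.7 − 1.500) = 1869 L/s.

1870 L/s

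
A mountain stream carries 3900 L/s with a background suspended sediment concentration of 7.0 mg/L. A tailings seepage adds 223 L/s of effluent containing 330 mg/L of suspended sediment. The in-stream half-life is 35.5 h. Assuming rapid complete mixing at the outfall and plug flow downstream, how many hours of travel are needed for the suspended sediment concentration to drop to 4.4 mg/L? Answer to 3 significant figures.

Mixed concentration C = ΣQC/ΣQ = (3900·7.000 + 223.0·330.0) / 4123 = 100900/4123 = 24.47 mg/L.
Half-life 35.5 h → k = ln 2 / 35.5 = 0.01953 h⁻¹ = 0.4686 d⁻¹.
24.47·exp(−k·t) = 4.4 → t = ln(24.47/4.4)/k = 316400 s = 87.88 h.

87.9 h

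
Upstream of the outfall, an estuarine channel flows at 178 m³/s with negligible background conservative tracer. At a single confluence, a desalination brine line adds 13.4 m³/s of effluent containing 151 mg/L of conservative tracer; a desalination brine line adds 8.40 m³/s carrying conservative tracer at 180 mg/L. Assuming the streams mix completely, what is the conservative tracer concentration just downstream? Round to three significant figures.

17.7 mg/L

Conservation of mass: C = (178.0·0 + 13.40·151.0 + 8.400·180.0) / 199.8 = 3535/199.8 = 17.69 mg/L.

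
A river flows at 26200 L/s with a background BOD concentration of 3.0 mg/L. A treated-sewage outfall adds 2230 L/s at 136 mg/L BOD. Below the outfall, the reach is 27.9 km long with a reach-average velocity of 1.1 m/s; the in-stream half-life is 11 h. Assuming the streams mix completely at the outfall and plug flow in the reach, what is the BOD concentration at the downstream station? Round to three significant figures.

Conservation of mass: C = (26200·3.000 + 2230·136.0) / 28430 = 381900/28430 = 13.43 mg/L.
Travel time t = 27.9·1000 / 1.1 = 25360 s = 7.045 h.
Half-life 11 h → k = ln 2 / 11 = 0.06301 h⁻¹ = 1.512 d⁻¹.
Applying C = C₀e^(−kt): 13.43 × 0.6415 = 8.617 mg/L.

8.62 mg/L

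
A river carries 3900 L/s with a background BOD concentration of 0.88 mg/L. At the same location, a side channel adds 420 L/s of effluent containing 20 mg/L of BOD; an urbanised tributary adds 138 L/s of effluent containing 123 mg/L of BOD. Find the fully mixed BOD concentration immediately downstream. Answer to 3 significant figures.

Mass balance: C = (3900·0.8800 + 420.0·20.00 + 138.0·123.0) / 4458 = 28810/4458 = 6.462 mg/L.

6.46 mg/L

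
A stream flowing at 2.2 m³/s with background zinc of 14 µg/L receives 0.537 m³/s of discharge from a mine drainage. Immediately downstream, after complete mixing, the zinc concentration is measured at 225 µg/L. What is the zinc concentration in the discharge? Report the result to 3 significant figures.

1090 µg/L

Mass balance: 2.200·14.00 + 0.5370·Cₑ = 2.737·225.0
→ Cₑ = (2.737·225.0 − 2.200·14.00) / 0.5370 = 1089 µg/L.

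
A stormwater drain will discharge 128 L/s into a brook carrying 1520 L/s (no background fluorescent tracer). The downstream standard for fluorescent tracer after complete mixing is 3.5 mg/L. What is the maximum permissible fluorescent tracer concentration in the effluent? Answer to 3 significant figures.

At the limit, (Qr·Cr + Qe·Cₑ)/(Qr + Qe) = 3.5:
Cₑ = (1648·3.5 − 1520·0) / 128.0 = 45.06 mg/L.

45.1 mg/L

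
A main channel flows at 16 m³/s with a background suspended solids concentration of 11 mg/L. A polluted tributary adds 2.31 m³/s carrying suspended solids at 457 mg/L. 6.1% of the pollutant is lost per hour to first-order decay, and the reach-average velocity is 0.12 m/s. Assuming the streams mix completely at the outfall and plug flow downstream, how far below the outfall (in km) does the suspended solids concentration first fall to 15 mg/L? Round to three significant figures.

10.3 km

After mixing, C = (16.00·11.00 + 2.310·457.0) / 18.31 = 1232/18.31 = 67.27 mg/L.
6.1%/h lost → k = −ln(1 − 0.061) = 0.06294 h⁻¹.
Set 67.27·exp(−k·t) = 15 → t = ln(67.27/15)/k = 85830 s = 23.84 h.
Distance = v·t = 0.12·85830 = 10300 m = 10.30 km.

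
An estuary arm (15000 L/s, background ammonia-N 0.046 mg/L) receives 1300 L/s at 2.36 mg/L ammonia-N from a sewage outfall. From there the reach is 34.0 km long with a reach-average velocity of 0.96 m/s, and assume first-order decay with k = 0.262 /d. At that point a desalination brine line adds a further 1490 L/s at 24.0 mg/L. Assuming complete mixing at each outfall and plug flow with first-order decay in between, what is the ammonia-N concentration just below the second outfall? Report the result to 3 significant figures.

2.20 mg/L

Mass balance: C = (15000·0.04600 + 1300·2.360) / 16300 = 3758/16300 = 0.2306 mg/L; combined flow 16300 L/s.
Travel time t = 34.0·1000 / 0.96 = 35420 s = 9.838 h.
Decay over the reach: 0.2306·exp(−kt) = 0.2306·0.8982 = 0.2071 mg/L.
Second outfall: C = (16300·0.2071 + 1490·24.00)/17790 = 2.200 mg/L.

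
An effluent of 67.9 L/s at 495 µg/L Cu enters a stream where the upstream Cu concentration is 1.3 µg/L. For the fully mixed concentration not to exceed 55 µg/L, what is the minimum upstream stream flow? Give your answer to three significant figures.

556 L/s

Set C_mix = 55: (Q·1.300 + 67.90·495.0) / (Q + 67.90) = 55
→ Q = 67.90·(495.0 − 55)/(55 − 1.300) = 556.4 L/s.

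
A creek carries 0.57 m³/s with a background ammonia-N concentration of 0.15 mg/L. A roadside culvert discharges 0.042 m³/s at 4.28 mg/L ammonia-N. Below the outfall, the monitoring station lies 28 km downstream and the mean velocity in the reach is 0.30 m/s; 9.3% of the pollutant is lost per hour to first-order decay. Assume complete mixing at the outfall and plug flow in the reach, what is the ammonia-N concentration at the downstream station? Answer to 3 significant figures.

0.0345 mg/L

After mixing, C = (0.5700·0.1500 + 0.04200·4.280) / 0.6120 = 0.2653/0.6120 = 0.4334 mg/L.
Travel time t = 28·1000 / 0.30 = 93330 s = 25.93 h.
9.3%/h lost → k = −ln(1 − 0.093) = 0.09761 h⁻¹.
After decay, C = 0.4334 × e^(−kt) = 0.4334 × 0.07960 = 0.03450 mg/L.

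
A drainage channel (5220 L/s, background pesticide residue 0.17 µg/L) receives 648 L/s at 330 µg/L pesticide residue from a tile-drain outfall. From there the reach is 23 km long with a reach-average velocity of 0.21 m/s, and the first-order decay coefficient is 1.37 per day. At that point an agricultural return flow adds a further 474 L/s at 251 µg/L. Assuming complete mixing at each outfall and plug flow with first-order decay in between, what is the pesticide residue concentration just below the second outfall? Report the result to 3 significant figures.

24.7 µg/L

Mixed concentration C = ΣQC/ΣQ = (5220·0.1700 + 648.0·330.0) / 5868 = 214700/5868 = 36.59 µg/L; combined flow 5868 L/s.
Travel time t = 23·1000 / 0.21 = 109500 s = 30.42 h.
Applying C = C₀e^(−kt): 36.59 × 0.1761 = 6.444 µg/L.
Second outfall: C = (5868·6.444 + 474.0·251.0)/6342 = 24.72 µg/L.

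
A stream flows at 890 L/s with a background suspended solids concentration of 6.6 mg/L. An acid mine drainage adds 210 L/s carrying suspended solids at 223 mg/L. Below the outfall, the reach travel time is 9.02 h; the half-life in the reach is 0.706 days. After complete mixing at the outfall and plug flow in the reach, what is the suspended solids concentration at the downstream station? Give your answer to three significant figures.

After mixing, C = (890.0·6.600 + 210.0·223.0) / 1100 = 52700/1100 = 47.91 mg/L.
Half-life 0.706 d → k = ln 2 / 0.706 = 0.9818 d⁻¹.
Applying C = C₀e^(−kt): 47.91 × 0.6914 = 33.13 mg/L.

33.1 mg/L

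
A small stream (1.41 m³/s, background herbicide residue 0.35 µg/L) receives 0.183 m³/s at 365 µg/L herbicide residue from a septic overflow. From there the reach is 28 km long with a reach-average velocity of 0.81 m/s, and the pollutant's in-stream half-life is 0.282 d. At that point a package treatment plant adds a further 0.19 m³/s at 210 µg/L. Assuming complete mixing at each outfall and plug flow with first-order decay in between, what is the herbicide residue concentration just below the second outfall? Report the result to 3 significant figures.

Mass balance: C = (1.410·0.3500 + 0.1830·365.0) / 1.593 = 67.29/1.593 = 42.24 µg/L; combined flow 1.593 m³/s.
Travel time t = 28·1000 / 0.81 = 34570 s = 9.602 h.
Half-life 0.282 d → k = ln 2 / 0.282 = 2.458 d⁻¹.
After decay, C = 42.24 × e^(−kt) = 42.24 × 0.3740 = 15.80 µg/L.
At the second outfall, C = (1.593·15.80 + 0.1900·210.0) / (1.593 + 0.1900) = 36.49 µg/L.

36.5 µg/L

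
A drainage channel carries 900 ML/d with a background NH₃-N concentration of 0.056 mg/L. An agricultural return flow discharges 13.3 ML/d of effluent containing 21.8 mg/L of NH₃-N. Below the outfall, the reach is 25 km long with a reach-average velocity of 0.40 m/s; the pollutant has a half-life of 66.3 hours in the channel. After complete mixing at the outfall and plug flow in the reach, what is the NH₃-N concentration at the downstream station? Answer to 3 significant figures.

0.311 mg/L

Mass balance: C = (900.0·0.05600 + 13.30·21.80) / 913.3 = 340.3/913.3 = 0.3726 mg/L.
Travel time t = 25·1000 / 0.40 = 62500 s = 17.36 h.
Half-life 66.3 h → k = ln 2 / 66.3 = 0.01045 h⁻¹ = 0.2509 d⁻¹.
Decay over the reach: 0.3726·exp(−kt) = 0.3726·0.8340 = 0.3108 mg/L.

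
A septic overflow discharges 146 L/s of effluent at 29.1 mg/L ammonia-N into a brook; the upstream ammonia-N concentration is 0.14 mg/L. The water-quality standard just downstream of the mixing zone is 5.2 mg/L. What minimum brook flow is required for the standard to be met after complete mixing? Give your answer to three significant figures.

690 L/s

Set C_mix = 5.2: (Q·0.1400 + 146.0·29.10) / (Q + 146.0) = 5.2
→ Q = 146.0·(29.10 − 5.2)/(5.2 − 0.1400) = 689.6 L/s.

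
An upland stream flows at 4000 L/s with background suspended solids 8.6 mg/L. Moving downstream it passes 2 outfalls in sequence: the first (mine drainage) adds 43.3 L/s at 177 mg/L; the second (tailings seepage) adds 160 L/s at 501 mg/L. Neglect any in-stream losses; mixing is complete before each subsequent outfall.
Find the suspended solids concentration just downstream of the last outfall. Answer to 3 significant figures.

29.1 mg/L

Below outfall 1: Q → 4043 L/s, C = (4000·8.600 + 43.30·177.0)/4043 = 10.40 mg/L.
Below outfall 2: Q → 4203 L/s, C = (4043·10.40 + 160.0·501.0)/4203 = 29.08 mg/L.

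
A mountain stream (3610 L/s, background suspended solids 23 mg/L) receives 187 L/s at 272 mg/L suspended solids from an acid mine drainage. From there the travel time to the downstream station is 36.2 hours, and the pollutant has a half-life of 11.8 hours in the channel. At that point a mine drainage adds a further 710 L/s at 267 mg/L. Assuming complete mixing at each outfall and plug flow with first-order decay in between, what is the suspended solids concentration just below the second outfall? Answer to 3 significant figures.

45.6 mg/L

Conservation of mass: C = (3610·23.00 + 187.0·272.0) / 3797 = 133900/3797 = 35.26 mg/L; combined flow 3797 L/s.
Half-life 11.8 h → k = ln 2 / 11.8 = 0.05874 h⁻¹ = 1.410 d⁻¹.
Applying C = C₀e^(−kt): 35.26 × 0.1193 = 4.206 mg/L.
Second outfall: C = (3797·4.206 + 710.0·267.0)/4507 = 45.60 mg/L.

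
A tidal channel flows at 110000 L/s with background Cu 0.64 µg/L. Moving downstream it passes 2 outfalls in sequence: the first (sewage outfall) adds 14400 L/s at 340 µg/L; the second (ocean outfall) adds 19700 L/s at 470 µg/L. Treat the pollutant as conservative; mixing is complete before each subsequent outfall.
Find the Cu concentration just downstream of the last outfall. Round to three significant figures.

98.7 µg/L

After outfall 1: Q = 110000 + 14400 = 124400 L/s; C = (110000·0.6400 + 14400·340.0)/124400 = 39.92 µg/L.
After outfall 2: Q = 124400 + 19700 = 144100 L/s; C = (124400·39.92 + 19700·470.0)/144100 = 98.72 µg/L.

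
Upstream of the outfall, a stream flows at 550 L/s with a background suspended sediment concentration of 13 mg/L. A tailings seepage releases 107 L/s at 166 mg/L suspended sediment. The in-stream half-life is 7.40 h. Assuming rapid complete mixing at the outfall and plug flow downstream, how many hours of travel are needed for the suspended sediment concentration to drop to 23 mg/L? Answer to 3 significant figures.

5.34 h

Flow-weighted average: C = (550.0·13.00 + 107.0·166.0) / 657.0 = 24910/657.0 = 37.92 mg/L.
Half-life 7.40 h → k = ln 2 / 7.40 = 0.09367 h⁻¹ = 2.248 d⁻¹.
37.92·exp(−k·t) = 23 → t = ln(37.92/23)/k = 19210 s = 5.337 h.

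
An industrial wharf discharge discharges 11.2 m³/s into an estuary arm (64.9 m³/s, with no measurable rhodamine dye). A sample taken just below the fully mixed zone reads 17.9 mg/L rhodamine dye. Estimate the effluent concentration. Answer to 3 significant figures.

Mass balance: 64.90·0 + 11.20·Cₑ = 76.10·17.90
→ Cₑ = (76.10·17.90 − 64.90·0) / 11.20 = 121.6 mg/L.

122 mg/L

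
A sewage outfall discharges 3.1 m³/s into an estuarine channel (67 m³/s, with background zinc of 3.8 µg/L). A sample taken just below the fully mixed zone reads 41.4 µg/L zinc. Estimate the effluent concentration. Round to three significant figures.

Mass balance: 67.00·3.800 + 3.100·Cₑ = 70.10·41.40
→ Cₑ = (70.10·41.40 − 67.00·3.800) / 3.100 = 854.0 µg/L.

854 µg/L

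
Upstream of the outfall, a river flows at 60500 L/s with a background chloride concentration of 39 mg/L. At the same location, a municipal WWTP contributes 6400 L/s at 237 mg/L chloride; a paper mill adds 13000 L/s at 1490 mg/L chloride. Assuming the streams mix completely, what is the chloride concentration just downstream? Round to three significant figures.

After mixing, C = (60500·39.00 + 6400·237.0 + 13000·1490) / 79900 = 23250000/79900 = 290.9 mg/L.

291 mg/L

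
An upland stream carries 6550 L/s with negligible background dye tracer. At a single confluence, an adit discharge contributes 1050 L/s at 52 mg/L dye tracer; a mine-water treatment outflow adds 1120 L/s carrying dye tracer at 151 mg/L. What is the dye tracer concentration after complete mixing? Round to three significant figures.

Flow-weighted average: C = (6550·0 + 1050·52.00 + 1120·151.0) / 8720 = 223700/8720 = 25.66 mg/L.

25.7 mg/L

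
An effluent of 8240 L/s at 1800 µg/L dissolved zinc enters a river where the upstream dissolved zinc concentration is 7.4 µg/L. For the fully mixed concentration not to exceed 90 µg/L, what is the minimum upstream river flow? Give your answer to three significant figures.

171000 L/s

Set C_mix = 90: (Q·7.400 + 8240·1800) / (Q + 8240) = 90
→ Q = 8240·(1800 − 90)/(90 − 7.400) = 170600 L/s.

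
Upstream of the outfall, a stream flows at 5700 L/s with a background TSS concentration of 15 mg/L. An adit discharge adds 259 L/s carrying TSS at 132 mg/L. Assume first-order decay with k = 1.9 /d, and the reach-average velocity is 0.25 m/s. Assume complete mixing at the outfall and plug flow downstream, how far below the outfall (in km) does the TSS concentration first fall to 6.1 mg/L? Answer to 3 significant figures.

Conservation of mass: C = (5700·15.00 + 259.0·132.0) / 5959 = 119700/5959 = 20.09 mg/L.
Set 20.09·exp(−k·t) = 6.1 → t = ln(20.09/6.1)/k = 54190 s = 15.05 h.
Distance = v·t = 0.25·54190 = 13550 m = 13.55 km.

13.5 km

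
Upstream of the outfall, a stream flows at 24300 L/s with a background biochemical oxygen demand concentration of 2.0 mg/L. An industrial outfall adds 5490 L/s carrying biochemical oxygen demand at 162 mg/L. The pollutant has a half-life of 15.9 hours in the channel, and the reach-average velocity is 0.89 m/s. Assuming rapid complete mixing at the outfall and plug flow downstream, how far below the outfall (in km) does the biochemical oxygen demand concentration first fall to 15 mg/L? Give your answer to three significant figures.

Mass balance: C = (24300·2.000 + 5490·162.0) / 29790 = 938000/29790 = 31.49 mg/L.
Half-life 15.9 h → k = ln 2 / 15.9 = 0.04359 h⁻¹ = 1.046 d⁻¹.
Set 31.49·exp(−k·t) = 15 → t = ln(31.49/15)/k = 61230 s = 17.01 h.
Distance = v·t = 0.89·61230 = 54500 m = 54.50 km.

54.5 km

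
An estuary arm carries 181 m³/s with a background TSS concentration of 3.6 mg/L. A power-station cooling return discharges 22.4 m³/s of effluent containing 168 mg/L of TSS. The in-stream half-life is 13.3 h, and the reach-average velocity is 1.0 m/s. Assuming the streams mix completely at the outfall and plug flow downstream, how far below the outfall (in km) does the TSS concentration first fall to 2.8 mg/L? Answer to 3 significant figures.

141 km

Flow-weighted average: C = (181.0·3.600 + 22.40·168.0) / 203.4 = 4415/203.4 = 21.71 mg/L.
Half-life 13.3 h → k = ln 2 / 13.3 = 0.05212 h⁻¹ = 1.251 d⁻¹.
Set 21.71·exp(−k·t) = 2.8 → t = ln(21.71/2.8)/k = 141500 s = 39.30 h.
Distance = v·t = 1.0·141500 = 141500 m = 141.5 km.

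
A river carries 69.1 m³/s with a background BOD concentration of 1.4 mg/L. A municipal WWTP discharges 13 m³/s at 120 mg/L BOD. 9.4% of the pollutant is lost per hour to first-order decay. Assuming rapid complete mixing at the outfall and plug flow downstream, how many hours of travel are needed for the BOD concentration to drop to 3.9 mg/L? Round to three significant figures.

Flow-weighted average: C = (69.10·1.400 + 13.00·120.0) / 82.10 = 1657/82.10 = 20.18 mg/L.
9.4%/h lost → k = −ln(1 − 0.094) = 0.09872 h⁻¹.
20.18·exp(−k·t) = 3.9 → t = ln(20.18/3.9)/k = 59940 s = 16.65 h.

16.7 h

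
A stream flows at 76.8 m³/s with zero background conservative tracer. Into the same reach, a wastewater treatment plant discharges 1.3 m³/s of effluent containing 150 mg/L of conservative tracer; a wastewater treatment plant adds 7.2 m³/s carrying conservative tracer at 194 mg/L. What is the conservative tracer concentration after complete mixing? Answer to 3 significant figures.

After mixing, C = (76.80·0 + 1.300·150.0 + 7.200·194.0) / 85.30 = 1592/85.30 = 18.66 mg/L.

18.7 mg/L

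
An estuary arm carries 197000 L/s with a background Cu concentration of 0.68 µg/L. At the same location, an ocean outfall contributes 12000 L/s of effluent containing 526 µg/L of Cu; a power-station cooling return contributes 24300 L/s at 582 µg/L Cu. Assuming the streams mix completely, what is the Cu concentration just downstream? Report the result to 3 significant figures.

88.2 µg/L

Flow-weighted average: C = (197000·0.6800 + 12000·526.0 + 24300·582.0) / 233300 = 20590000/233300 = 88.25 µg/L.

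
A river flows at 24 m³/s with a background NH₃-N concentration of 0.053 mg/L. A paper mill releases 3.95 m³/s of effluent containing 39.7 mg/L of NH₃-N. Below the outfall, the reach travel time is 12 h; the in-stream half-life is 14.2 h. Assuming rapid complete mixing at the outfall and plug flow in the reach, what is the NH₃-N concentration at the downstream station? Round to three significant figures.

Conservation of mass: C = (24.00·0.05300 + 3.950·39.70) / 27.95 = 158.1/27.95 = 5.656 mg/L.
Half-life 14.2 h → k = ln 2 / 14.2 = 0.04881 h⁻¹ = 1.172 d⁻¹.
First-order decay: C = 5.656·exp(−k·t) = 5.656·0.5567 = 3.149 mg/L.

3.15 mg/L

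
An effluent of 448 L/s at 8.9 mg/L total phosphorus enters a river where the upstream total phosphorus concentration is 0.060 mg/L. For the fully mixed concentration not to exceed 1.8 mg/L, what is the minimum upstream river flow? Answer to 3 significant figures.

1830 L/s

Set C_mix = 1.8: (Q·0.06000 + 448.0·8.900) / (Q + 448.0) = 1.8
→ Q = 448.0·(8.900 − 1.8)/(1.8 − 0.06000) = 1828 L/s.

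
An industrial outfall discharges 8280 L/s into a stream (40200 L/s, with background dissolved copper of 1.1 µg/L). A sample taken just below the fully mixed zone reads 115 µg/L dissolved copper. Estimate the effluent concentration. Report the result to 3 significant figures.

Mass balance: 40200·1.100 + 8280·Cₑ = 48480·115.0
→ Cₑ = (48480·115.0 − 40200·1.100) / 8280 = 668.0 µg/L.

668 µg/L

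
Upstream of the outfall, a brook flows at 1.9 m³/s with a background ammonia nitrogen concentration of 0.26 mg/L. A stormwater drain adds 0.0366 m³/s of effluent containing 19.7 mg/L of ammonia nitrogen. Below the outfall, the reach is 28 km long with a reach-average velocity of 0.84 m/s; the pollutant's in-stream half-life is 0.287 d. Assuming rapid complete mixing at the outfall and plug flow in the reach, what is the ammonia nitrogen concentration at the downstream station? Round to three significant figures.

0.247 mg/L

Flow-weighted average: C = (1.900·0.2600 + 0.03660·19.70) / 1.937 = 1.215/1.937 = 0.6274 mg/L.
Travel time t = 28·1000 / 0.84 = 33330 s = 9.259 h.
Half-life 0.287 d → k = ln 2 / 0.287 = 2.415 d⁻¹.
First-order decay: C = 0.6274·exp(−k·t) = 0.6274·0.3939 = 0.2471 mg/L.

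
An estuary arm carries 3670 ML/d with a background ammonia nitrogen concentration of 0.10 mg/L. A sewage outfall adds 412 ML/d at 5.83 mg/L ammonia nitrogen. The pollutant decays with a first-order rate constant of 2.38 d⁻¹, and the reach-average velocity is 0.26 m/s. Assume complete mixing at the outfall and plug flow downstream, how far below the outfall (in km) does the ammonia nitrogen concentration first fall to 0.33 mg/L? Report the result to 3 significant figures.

6.80 km

Mixed concentration C = ΣQC/ΣQ = (3670·0.1000 + 412.0·5.830) / 4082 = 2769/4082 = 0.6783 mg/L.
Set 0.6783·exp(−k·t) = 0.33 → t = ln(0.6783/0.33)/k = 26160 s = 7.266 h.
Distance = v·t = 0.26·26160 = 6801 m = 6.801 km.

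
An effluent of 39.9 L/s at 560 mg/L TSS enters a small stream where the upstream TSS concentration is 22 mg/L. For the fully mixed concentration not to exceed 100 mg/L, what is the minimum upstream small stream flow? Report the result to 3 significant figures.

235 L/s

Set C_mix = 100: (Q·22.00 + 39.90·560.0) / (Q + 39.90) = 100
→ Q = 39.90·(560.0 − 100)/(100 − 22.00) = 235.3 L/s.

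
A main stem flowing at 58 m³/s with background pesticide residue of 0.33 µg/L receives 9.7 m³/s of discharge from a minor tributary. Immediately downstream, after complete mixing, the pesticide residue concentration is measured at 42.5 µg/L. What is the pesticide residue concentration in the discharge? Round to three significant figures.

295 µg/L

Mass balance: 58.00·0.3300 + 9.700·Cₑ = 67.70·42.50
→ Cₑ = (67.70·42.50 − 58.00·0.3300) / 9.700 = 294.7 µg/L.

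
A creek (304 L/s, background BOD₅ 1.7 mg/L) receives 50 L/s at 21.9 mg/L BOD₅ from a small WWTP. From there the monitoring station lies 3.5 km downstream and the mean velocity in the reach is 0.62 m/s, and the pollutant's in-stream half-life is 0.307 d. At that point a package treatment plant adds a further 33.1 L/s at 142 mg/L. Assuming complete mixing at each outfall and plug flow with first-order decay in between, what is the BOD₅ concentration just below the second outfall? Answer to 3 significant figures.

15.7 mg/L

Mixed concentration C = ΣQC/ΣQ = (304.0·1.700 + 50.00·21.90) / 354.0 = 1612/354.0 = 4.553 mg/L; combined flow 354.0 L/s.
Travel time t = 3.5·1000 / 0.62 = 5645 s = 1.568 h.
Half-life 0.307 d → k = ln 2 / 0.307 = 2.258 d⁻¹.
First-order decay: C = 4.553·exp(−k·t) = 4.553·0.8628 = 3.929 mg/L.
Second outfall: C = (354.0·3.929 + 33.10·142.0)/387.1 = 15.73 mg/L.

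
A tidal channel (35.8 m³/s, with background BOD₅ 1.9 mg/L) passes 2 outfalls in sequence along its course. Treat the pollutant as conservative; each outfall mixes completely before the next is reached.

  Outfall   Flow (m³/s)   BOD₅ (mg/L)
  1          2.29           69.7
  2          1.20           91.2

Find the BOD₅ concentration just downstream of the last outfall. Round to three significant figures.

Outfall 1: combined Q = 38.09 m³/s; C = (35.80·1.900 + 2.290·69.70)/38.09 = 5.976 mg/L.
Outfall 2: combined Q = 39.29 m³/s; C = (38.09·5.976 + 1.200·91.20)/39.29 = 8.579 mg/L.

8.58 mg/L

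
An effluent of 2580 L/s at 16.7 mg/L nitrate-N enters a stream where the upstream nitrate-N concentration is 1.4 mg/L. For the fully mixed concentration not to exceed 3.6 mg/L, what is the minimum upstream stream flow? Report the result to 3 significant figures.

15400 L/s

Set C_mix = 3.6: (Q·1.400 + 2580·16.70) / (Q + 2580) = 3.6
→ Q = 2580·(16.70 − 3.6)/(3.6 − 1.400) = 15360 L/s.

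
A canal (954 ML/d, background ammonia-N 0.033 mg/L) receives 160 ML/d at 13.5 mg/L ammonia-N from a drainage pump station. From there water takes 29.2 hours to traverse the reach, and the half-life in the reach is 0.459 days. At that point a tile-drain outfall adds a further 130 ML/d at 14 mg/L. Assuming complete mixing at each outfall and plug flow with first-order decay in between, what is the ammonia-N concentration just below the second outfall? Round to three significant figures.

Flow-weighted average: C = (954.0·0.03300 + 160.0·13.50) / 1114 = 2191/1114 = 1.967 mg/L; combined flow 1114 ML/d.
Half-life 0.459 d → k = ln 2 / 0.459 = 1.510 d⁻¹.
First-order decay: C = 1.967·exp(−k·t) = 1.967·0.1592 = 0.3133 mg/L.
At the second outfall, C = (1114·0.3133 + 130.0·14.00) / (1114 + 130.0) = 1.744 mg/L.

1.74 mg/L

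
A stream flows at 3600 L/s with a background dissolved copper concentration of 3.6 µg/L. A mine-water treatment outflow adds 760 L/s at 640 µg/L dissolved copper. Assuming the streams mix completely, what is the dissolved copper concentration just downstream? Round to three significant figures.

Mixed concentration C = ΣQC/ΣQ = (3600·3.600 + 760.0·640.0) / 4360 = 499400/4360 = 114.5 µg/L.

115 µg/L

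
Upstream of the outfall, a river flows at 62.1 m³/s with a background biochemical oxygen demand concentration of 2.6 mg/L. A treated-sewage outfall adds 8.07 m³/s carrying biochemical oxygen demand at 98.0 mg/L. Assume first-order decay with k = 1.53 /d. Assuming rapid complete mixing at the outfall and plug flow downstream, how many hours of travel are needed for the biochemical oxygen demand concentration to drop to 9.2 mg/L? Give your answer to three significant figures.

After mixing, C = (62.10·2.600 + 8.070·98.00) / 70.17 = 952.3/70.17 = 13.57 mg/L.
13.57·exp(−k·t) = 9.2 → t = ln(13.57/9.2)/k = 21950 s = 6.098 h.

6.10 h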